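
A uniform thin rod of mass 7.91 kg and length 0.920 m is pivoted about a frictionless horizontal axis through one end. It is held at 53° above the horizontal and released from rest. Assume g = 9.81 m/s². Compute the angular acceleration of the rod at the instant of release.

About the pivot, I = (1/3)ML² = (1/3)(7.91)(0.920)² = 2.232 kg·m².
The weight acts at the center, a distance L/2 = 0.4600 m from the pivot; τ = Mg(L/2) cos 53° = 21.48 N·m.
α = τ/I = 21.48/2.232 = 9.626 rad/s².
(Equivalently α = (3g/(2L)) cos 53° = 9.626 rad/s².)

α ≈ 9.63 rad/s²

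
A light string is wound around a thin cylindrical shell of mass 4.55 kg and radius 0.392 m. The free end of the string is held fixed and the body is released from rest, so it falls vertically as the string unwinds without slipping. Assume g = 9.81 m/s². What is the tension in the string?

T ≈ 22.3 N

Translation: Mg − T = Ma. Rotation about the center: TR = Iα with I = MR².
With a = αR: T = (I/R²)a = M a, so Mg = (1 + 1.000)Ma.
a = g/(1 + 1.000) = 9.81/2.000 = 4.905 m/s².
T = 1.000·M·a = (1.000)(4.55)(4.905) = 22.32 N.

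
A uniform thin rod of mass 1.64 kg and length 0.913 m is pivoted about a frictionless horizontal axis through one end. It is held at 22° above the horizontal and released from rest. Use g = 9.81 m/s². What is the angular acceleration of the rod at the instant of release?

α ≈ 14.9 rad/s²

About the pivot, I = (1/3)ML² = (1/3)(1.64)(0.913)² = 0.4557 kg·m².
The weight acts at the center, a distance L/2 = 0.4565 m from the pivot; τ = Mg(L/2) cos 22° = 6.810 N·m.
α = τ/I = 6.810/0.4557 = 14.94 rad/s².
(Equivalently α = (3g/(2L)) cos 22° = 14.94 rad/s².)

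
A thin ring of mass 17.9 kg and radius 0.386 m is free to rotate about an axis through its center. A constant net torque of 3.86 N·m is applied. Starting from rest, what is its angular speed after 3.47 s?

I = MR² = (17.9)(0.386)² = 2.667 kg·m².
α = τ/I = 3.86/2.667 = 1.447 rad/s².
ω = ω₀ + αt = 0 + (1.447)(3.47) = 5.022 rad/s.

ω ≈ 5.02 rad/s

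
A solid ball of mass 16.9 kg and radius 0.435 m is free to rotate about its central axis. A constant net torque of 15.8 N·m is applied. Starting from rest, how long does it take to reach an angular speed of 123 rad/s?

I = (2/5)MR² = (2/5)(16.9)(0.435)² = 1.279 kg·m².
α = τ/I = 15.8/1.279 = 12.35 rad/s².
ω = αt ⇒ t = ω/α = 123/12.35 = 9.958 s.

t ≈ 9.96 s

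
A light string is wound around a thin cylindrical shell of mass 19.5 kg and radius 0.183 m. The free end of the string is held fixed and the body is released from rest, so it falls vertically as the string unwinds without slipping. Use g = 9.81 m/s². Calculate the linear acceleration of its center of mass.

a ≈ 4.91 m/s²

Translation: Mg − T = Ma. Rotation about the center: TR = Iα with I = MR².
With a = αR: T = (I/R²)a = M a, so Mg = (1 + 1.000)Ma.
a = g/(1 + 1.000) = 9.81/2.000 = 4.905 m/s².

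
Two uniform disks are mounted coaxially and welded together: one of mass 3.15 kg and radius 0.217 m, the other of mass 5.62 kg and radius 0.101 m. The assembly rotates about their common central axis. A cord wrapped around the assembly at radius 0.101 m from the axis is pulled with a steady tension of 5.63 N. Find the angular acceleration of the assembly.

I = ½M₁R₁² + ½M₂R₂² = ½(3.15)(0.217)² + ½(5.62)(0.101)² = 0.1028 kg·m².
τ = F r = (5.63)(0.101) = 0.5686 N·m.
α = τ/I = 0.5686/0.1028 = 5.530 rad/s².

α ≈ 5.53 rad/s²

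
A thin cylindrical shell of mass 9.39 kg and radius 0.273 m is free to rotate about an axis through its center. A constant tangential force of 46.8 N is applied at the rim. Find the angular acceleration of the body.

I = MR² = (9.39)(0.273)² = 0.6998 kg·m².
τ = F R = (46.8)(0.273) = 12.78 N·m.
Newton's second law for rotation, τ = Iα, gives α = τ/I = 12.78/0.6998 = 18.26 rad/s².

α ≈ 18.3 rad/s²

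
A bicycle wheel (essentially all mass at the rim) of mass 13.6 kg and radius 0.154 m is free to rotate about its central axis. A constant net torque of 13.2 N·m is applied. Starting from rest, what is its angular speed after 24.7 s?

I = MR² = (13.6)(0.154)² = 0.3225 kg·m².
α = τ/I = 13.2/0.3225 = 40.93 rad/s².
ω = ω₀ + αt = 0 + (40.93)(24.7) = 1011 rad/s.

ω ≈ 1010 rad/s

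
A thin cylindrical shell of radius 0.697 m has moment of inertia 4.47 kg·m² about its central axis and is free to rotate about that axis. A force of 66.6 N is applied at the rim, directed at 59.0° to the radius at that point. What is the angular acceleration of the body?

Only the tangential component produces torque: τ = F R sinθ = (66.6)(0.697) sin 59.0° = 39.79 N·m.
Newton's second law for rotation, τ = Iα, gives α = τ/I = 39.79/4.470 = 8.902 rad/s².

α ≈ 8.90 rad/s²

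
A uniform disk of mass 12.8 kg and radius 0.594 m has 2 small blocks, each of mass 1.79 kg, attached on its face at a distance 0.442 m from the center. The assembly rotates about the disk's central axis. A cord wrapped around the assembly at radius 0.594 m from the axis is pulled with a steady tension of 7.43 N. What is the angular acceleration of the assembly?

α ≈ 1.49 rad/s²

I_disk = ½MR² = ½(12.8)(0.594)² = 2.258 kg·m².
I_blocks = 2·m·r² = 2(1.79)(0.442)² = 0.6994 kg·m².
Total I = 2.958 kg·m².
τ = F r = (7.43)(0.594) = 4.413 N·m.
α = τ/I = 4.413/2.958 = 1.492 rad/s².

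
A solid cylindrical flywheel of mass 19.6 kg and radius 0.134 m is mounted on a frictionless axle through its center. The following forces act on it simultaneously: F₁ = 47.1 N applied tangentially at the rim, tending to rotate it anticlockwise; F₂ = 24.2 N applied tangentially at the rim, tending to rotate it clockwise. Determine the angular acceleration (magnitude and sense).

α ≈ 17.4 rad/s², anticlockwise

I = ½MR² = (1/2)(19.6)(0.134)² = 0.1760 kg·m².
Taking anticlockwise as positive: τ₁ = +(47.1)(0.134) = +6.311 N·m; τ₂ = −(24.2)(0.134) = −3.243 N·m.
Net torque τ = 3.069 N·m.
α = τ/I = 3.069/0.1760 = 17.44 rad/s².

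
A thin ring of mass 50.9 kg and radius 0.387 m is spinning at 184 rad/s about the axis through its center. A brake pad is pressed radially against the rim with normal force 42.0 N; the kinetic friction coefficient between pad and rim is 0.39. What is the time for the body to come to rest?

t ≈ 221 s

I = MR² = (50.9)(0.387)² = 7.623 kg·m².
Friction force f = μN = (0.39)(42.0) = 16.38 N at the rim; torque magnitude τ = fR = 6.339 N·m, opposing ω.
|α| = τ/I = 6.339/7.623 = 0.8315 rad/s² (deceleration).
0 = ω₀ − |α|t ⇒ t = ω₀/|α| = 184/0.8315 = 221.3 s.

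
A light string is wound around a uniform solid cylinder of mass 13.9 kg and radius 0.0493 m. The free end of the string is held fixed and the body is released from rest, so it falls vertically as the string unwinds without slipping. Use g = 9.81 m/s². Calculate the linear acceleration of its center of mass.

a ≈ 6.54 m/s²

Translation: Mg − T = Ma. Rotation about the center: TR = Iα with I = ½MR².
With a = αR: T = (I/R²)a = (1/2)M a, so Mg = (1 + 0.5000)Ma.
a = g/(1 + 0.5000) = 9.81/1.500 = 6.540 m/s².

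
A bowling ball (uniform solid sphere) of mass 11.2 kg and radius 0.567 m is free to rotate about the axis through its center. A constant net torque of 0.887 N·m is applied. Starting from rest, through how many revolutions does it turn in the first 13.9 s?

≈ 9.47 revolutions

I = (2/5)MR² = (2/5)(11.2)(0.567)² = 1.440 kg·m².
α = τ/I = 0.887/1.440 = 0.6159 rad/s².
θ = ½αt² = ½(0.6159)(13.9)² = 59.49 rad.
Revolutions = θ/(2π) = 9.469.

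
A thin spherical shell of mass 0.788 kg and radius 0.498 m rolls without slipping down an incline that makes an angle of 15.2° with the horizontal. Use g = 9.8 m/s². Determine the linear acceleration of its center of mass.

a ≈ 1.54 m/s²

Translation along the incline: Mg sinθ − f = Ma.
Rotation about the center: fR = Iα with I = (2/3)MR². No-slip gives a = αR, so f = (I/R²)a = (2/3)M a.
Substituting: Mg sinθ = (1 + 0.6667)Ma, so a = g sinθ/(1 + 0.6667) = (9.8) sin 15.2° / 1.667 = 1.542 m/s².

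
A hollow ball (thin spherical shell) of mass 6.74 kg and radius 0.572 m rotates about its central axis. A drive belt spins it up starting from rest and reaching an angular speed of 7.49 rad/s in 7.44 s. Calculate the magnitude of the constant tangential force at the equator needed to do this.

F ≈ 2.59 N

I = (2/3)MR² = (2/3)(6.74)(0.572)² = 1.470 kg·m².
α = Δω/Δt = (7.49 − 0)/7.44 = 1.007 rad/s².
The required torque is τ = Iα = (1.470)(1.007) = 1.480 N·m.
A tangential force at the equator gives τ = FR, so F = τ/R = 1.480/0.572 = 2.587 N.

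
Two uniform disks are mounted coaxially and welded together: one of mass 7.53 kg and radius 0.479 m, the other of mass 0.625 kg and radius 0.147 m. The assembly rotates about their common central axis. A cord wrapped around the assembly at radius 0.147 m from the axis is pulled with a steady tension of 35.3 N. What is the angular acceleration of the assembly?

α ≈ 5.96 rad/s²

I = ½M₁R₁² + ½M₂R₂² = ½(7.53)(0.479)² + ½(0.625)(0.147)² = 0.8706 kg·m².
τ = F r = (35.3)(0.147) = 5.189 N·m.
α = τ/I = 5.189/0.8706 = 5.960 rad/s².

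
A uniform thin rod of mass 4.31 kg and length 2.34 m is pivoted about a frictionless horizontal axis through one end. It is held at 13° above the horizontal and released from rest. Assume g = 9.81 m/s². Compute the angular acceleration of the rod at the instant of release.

α ≈ 6.13 rad/s²

About the pivot, I = (1/3)ML² = (1/3)(4.31)(2.34)² = 7.867 kg·m².
The weight acts at the center, a distance L/2 = 1.170 m from the pivot; τ = Mg(L/2) cos 13° = 48.20 N·m.
α = τ/I = 48.20/7.867 = 6.127 rad/s².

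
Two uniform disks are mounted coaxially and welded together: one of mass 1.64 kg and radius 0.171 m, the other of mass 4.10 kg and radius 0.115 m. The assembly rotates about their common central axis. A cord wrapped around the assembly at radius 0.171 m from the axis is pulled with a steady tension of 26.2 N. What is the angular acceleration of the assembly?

I = ½M₁R₁² + ½M₂R₂² = ½(1.64)(0.171)² + ½(4.10)(0.115)² = 0.05109 kg·m².
τ = F r = (26.2)(0.171) = 4.480 N·m.
α = τ/I = 4.480/0.05109 = 87.69 rad/s².

α ≈ 87.7 rad/s²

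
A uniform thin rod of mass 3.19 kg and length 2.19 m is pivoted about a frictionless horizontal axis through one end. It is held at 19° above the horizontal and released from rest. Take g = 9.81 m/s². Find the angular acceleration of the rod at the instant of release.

About the pivot, I = (1/3)ML² = (1/3)(3.19)(2.19)² = 5.100 kg·m².
The weight acts at the center, a distance L/2 = 1.095 m from the pivot; τ = Mg(L/2) cos 19° = 32.40 N·m.
α = τ/I = 32.40/5.100 = 6.353 rad/s².
(Equivalently α = (3g/(2L)) cos 19° = 6.353 rad/s².)

α ≈ 6.35 rad/s²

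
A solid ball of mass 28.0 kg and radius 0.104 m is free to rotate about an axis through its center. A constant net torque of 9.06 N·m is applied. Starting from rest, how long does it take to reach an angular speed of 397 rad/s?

t ≈ 5.31 s

I = (2/5)MR² = (2/5)(28.0)(0.104)² = 0.1211 kg·m².
α = τ/I = 9.06/0.1211 = 74.79 rad/s².
ω = αt ⇒ t = ω/α = 397/74.79 = 5.308 s.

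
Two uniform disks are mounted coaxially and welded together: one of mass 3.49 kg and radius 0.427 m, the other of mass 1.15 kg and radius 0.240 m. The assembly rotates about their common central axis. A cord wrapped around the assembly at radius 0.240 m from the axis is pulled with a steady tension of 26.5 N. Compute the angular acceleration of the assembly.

α ≈ 18.1 rad/s²

I = ½M₁R₁² + ½M₂R₂² = ½(3.49)(0.427)² + ½(1.15)(0.240)² = 0.3513 kg·m².
τ = F r = (26.5)(0.240) = 6.360 N·m.
α = τ/I = 6.360/0.3513 = 18.11 rad/s².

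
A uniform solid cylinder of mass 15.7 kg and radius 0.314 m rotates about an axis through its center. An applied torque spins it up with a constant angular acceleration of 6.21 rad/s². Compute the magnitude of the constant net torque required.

I = ½MR² = (1/2)(15.7)(0.314)² = 0.7740 kg·m².
τ = Iα = (0.7740)(6.210) = 4.806 N·m.

τ ≈ 4.81 N·m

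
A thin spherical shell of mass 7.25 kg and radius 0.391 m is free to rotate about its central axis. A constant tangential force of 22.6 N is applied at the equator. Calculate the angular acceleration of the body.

α ≈ 12.0 rad/s²

I = (2/3)MR² = (2/3)(7.25)(0.391)² = 0.7389 kg·m².
τ = F R = (22.6)(0.391) = 8.837 N·m.
From τ = Iα: α = 8.837/0.7389 = 11.96 rad/s².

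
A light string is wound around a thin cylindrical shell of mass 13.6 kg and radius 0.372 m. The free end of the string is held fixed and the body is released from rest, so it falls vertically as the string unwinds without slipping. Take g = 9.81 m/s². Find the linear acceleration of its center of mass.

a ≈ 4.91 m/s²

Translation: Mg − T = Ma. Rotation about the center: TR = Iα with I = MR².
With a = αR: T = (I/R²)a = M a, so Mg = (1 + 1.000)Ma.
a = g/(1 + 1.000) = 9.81/2.000 = 4.905 m/s².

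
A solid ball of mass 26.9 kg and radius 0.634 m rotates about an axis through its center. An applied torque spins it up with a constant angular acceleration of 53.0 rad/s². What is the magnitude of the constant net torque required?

I = (2/5)MR² = (2/5)(26.9)(0.634)² = 4.325 kg·m².
τ = Iα = (4.325)(53.00) = 229.2 N·m.

τ ≈ 229 N·m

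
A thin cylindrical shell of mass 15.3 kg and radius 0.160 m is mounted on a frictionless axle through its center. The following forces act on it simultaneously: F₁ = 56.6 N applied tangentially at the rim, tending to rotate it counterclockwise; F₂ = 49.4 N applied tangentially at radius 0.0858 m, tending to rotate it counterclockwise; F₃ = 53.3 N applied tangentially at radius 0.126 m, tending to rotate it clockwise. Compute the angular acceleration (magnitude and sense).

I = MR² = (15.3)(0.160)² = 0.3917 kg·m².
Taking counterclockwise as positive: τ₁ = +(56.6)(0.160) = +9.056 N·m; τ₂ = +(49.4)(0.0858) = +4.239 N·m; τ₃ = −(53.3)(0.126) = −6.716 N·m.
Net torque τ = 6.579 N·m.
α = τ/I = 6.579/0.3917 = 16.80 rad/s².

α ≈ 16.8 rad/s², counterclockwise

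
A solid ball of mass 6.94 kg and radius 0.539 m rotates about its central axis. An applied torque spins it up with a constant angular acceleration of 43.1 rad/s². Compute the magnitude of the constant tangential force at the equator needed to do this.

I = (2/5)MR² = (2/5)(6.94)(0.539)² = 0.8065 kg·m².
The required torque is τ = Iα = (0.8065)(43.10) = 34.76 N·m.
A tangential force at the equator gives τ = FR, so F = τ/R = 34.76/0.539 = 64.49 N.

F ≈ 64.5 N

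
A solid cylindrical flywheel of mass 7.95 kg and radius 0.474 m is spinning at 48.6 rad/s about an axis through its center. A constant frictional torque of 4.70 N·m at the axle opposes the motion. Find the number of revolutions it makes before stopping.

I = ½MR² = (1/2)(7.95)(0.474)² = 0.8931 kg·m².
The net torque has magnitude 4.70 N·m, opposing ω.
|α| = τ/I = 4.700/0.8931 = 5.263 rad/s² (deceleration).
ω² = ω₀² − 2|α|θ with ω = 0 ⇒ θ = ω₀²/(2|α|) = 224.4 rad = 35.72 rev.

≈ 35.7 revolutions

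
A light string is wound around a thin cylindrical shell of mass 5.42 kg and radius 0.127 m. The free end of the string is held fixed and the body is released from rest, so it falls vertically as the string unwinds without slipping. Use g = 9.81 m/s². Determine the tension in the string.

Translation: Mg − T = Ma. Rotation about the center: TR = Iα with I = MR².
With a = αR: T = (I/R²)a = M a, so Mg = (1 + 1.000)Ma.
a = g/(1 + 1.000) = 9.81/2.000 = 4.905 m/s².
T = 1.000·M·a = (1.000)(5.42)(4.905) = 26.59 N.

T ≈ 26.6 N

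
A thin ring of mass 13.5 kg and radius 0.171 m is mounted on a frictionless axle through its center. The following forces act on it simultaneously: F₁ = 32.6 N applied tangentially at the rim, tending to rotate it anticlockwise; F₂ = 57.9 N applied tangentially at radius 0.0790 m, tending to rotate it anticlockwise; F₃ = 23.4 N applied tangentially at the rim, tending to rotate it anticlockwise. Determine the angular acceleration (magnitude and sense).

α ≈ 35.8 rad/s², anticlockwise

I = MR² = (13.5)(0.171)² = 0.3948 kg·m².
Taking anticlockwise as positive: τ₁ = +(32.6)(0.171) = +5.575 N·m; τ₂ = +(57.9)(0.0790) = +4.574 N·m; τ₃ = +(23.4)(0.171) = +4.001 N·m.
Net torque τ = 14.15 N·m.
α = τ/I = 14.15/0.3948 = 35.85 rad/s².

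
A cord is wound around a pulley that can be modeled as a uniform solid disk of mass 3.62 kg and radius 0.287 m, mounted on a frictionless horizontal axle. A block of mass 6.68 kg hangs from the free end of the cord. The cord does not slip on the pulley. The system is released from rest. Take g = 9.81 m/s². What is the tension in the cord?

T ≈ 14.0 N

I = ½MR² = (1/2)(3.62)(0.287)² = 0.1491 kg·m².
Block: mg − T = ma. Pulley: TR = Iα. No-slip: a = αR, so T = (I/R²)a = 1.810·a.
Then mg = (m + 1.810)a, so a = (6.68)(9.81)/(6.68 + 1.810) = 7.719 m/s².
T = 1.810·a = 13.97 N.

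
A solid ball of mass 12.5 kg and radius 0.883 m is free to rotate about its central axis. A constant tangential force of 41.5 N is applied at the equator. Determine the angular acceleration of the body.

I = (2/5)MR² = (2/5)(12.5)(0.883)² = 3.898 kg·m².
τ = F R = (41.5)(0.883) = 36.64 N·m.
From τ = Iα: α = 36.64/3.898 = 9.400 rad/s².

α ≈ 9.40 rad/s²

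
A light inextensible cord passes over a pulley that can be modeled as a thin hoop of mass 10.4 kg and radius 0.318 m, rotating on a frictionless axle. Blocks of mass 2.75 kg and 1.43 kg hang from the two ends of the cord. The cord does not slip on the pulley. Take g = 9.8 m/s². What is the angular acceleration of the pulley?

α ≈ 2.79 rad/s²

I = MR² = (10.4)(0.318)² = 1.052 kg·m².
Heavier block: m₁g − T₁ = m₁a. Lighter block: T₂ − m₂g = m₂a.
Pulley: (T₁ − T₂)R = Iα = I(a/R), so T₁ − T₂ = (I/R²)a = 1·M_p a = 10.40·a.
Adding the three: (m₁ − m₂)g = (m₁ + m₂ + 10.40)a, so a = (2.75 − 1.43)(9.8)/(2.75 + 1.43 + 10.40) = 0.8872 m/s².
α = a/R = 0.8872/0.318 = 2.790 rad/s².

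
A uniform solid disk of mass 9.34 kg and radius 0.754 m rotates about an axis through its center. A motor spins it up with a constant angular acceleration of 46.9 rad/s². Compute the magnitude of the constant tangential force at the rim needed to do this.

I = ½MR² = (1/2)(9.34)(0.754)² = 2.655 kg·m².
The required torque is τ = Iα = (2.655)(46.90) = 124.5 N·m.
A tangential force at the rim gives τ = FR, so F = τ/R = 124.5/0.754 = 165.1 N.

F ≈ 165 N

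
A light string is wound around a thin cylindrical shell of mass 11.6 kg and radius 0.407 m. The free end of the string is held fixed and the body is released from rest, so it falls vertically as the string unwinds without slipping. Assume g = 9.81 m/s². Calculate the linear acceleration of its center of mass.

a ≈ 4.91 m/s²

Translation: Mg − T = Ma. Rotation about the center: TR = Iα with I = MR².
With a = αR: T = (I/R²)a = M a, so Mg = (1 + 1.000)Ma.
a = g/(1 + 1.000) = 9.81/2.000 = 4.905 m/s².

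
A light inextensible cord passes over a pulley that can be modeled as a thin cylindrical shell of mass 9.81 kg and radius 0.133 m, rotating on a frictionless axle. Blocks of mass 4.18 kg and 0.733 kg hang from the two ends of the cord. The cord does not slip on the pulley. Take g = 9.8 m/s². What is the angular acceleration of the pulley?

α ≈ 17.3 rad/s²

I = MR² = (9.81)(0.133)² = 0.1735 kg·m².
Heavier block: m₁g − T₁ = m₁a. Lighter block: T₂ − m₂g = m₂a.
Pulley: (T₁ − T₂)R = Iα = I(a/R), so T₁ − T₂ = (I/R²)a = 1·M_p a = 9.810·a.
Adding the three: (m₁ − m₂)g = (m₁ + m₂ + 9.810)a, so a = (4.18 − 0.733)(9.8)/(4.18 + 0.733 + 9.810) = 2.294 m/s².
α = a/R = 2.294/0.133 = 17.25 rad/s².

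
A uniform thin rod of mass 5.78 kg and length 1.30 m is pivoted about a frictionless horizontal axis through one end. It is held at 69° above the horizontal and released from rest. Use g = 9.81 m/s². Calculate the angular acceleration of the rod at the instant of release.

About the pivot, I = (1/3)ML² = (1/3)(5.78)(1.30)² = 3.256 kg·m².
The weight acts at the center, a distance L/2 = 0.6500 m from the pivot; τ = Mg(L/2) cos 69° = 13.21 N·m.
α = τ/I = 13.21/3.256 = 4.056 rad/s².

α ≈ 4.06 rad/s²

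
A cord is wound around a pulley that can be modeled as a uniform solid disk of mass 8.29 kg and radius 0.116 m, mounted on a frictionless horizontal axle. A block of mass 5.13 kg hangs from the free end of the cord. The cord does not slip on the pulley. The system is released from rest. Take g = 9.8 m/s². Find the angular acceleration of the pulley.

α ≈ 46.7 rad/s²

I = ½MR² = (1/2)(8.29)(0.116)² = 0.05578 kg·m².
Block: mg − T = ma. Pulley: TR = Iα. No-slip: a = αR, so T = (I/R²)a = 4.145·a.
Then mg = (m + 4.145)a, so a = (5.13)(9.8)/(5.13 + 4.145) = 5.420 m/s².
α = a/R = 5.420/0.116 = 46.73 rad/s².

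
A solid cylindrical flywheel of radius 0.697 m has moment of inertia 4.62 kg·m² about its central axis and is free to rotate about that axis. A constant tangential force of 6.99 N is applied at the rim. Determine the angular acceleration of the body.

τ = F R = (6.99)(0.697) = 4.872 N·m.
From τ = Iα: α = 4.872/4.620 = 1.055 rad/s².

α ≈ 1.05 rad/s²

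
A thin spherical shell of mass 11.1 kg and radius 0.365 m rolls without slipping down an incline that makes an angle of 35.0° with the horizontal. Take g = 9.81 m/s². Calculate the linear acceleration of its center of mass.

Translation along the incline: Mg sinθ − f = Ma.
Rotation about the center: fR = Iα with I = (2/3)MR². No-slip gives a = αR, so f = (I/R²)a = (2/3)M a.
Substituting: Mg sinθ = (1 + 0.6667)Ma, so a = g sinθ/(1 + 0.6667) = (9.81) sin 35.0° / 1.667 = 3.376 m/s².

a ≈ 3.38 m/s²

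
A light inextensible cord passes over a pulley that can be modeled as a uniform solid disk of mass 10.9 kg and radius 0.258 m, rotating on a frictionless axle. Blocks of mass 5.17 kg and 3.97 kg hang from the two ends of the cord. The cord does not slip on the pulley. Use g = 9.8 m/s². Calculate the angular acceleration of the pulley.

α ≈ 3.12 rad/s²

I = ½MR² = (1/2)(10.9)(0.258)² = 0.3628 kg·m².
Heavier block: m₁g − T₁ = m₁a. Lighter block: T₂ − m₂g = m₂a.
Pulley: (T₁ − T₂)R = Iα = I(a/R), so T₁ − T₂ = (I/R²)a = (1/2)M_p a = 5.450·a.
Adding the three: (m₁ − m₂)g = (m₁ + m₂ + 5.450)a, so a = (5.17 − 3.97)(9.8)/(5.17 + 3.97 + 5.450) = 0.8060 m/s².
α = a/R = 0.8060/0.258 = 3.124 rad/s².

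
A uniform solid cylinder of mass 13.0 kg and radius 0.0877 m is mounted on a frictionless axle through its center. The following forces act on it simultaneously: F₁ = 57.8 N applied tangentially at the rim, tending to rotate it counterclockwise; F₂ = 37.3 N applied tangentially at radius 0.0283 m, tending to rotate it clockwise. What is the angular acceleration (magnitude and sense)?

I = ½MR² = (1/2)(13.0)(0.0877)² = 0.04999 kg·m².
Taking counterclockwise as positive: τ₁ = +(57.8)(0.0877) = +5.069 N·m; τ₂ = −(37.3)(0.0283) = −1.056 N·m.
Net torque τ = 4.013 N·m.
α = τ/I = 4.013/0.04999 = 80.28 rad/s².

α ≈ 80.3 rad/s², counterclockwise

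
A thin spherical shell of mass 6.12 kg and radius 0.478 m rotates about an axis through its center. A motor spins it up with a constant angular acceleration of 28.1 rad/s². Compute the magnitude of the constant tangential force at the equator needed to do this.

I = (2/3)MR² = (2/3)(6.12)(0.478)² = 0.9322 kg·m².
The required torque is τ = Iα = (0.9322)(28.10) = 26.20 N·m.
A tangential force at the equator gives τ = FR, so F = τ/R = 26.20/0.478 = 54.80 N.

F ≈ 54.8 N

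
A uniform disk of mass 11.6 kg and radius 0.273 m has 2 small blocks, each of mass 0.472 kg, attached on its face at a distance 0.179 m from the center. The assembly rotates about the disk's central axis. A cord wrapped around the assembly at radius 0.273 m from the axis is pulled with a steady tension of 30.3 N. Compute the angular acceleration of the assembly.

α ≈ 17.9 rad/s²

I_disk = ½MR² = ½(11.6)(0.273)² = 0.4323 kg·m².
I_blocks = 2·m·r² = 2(0.472)(0.179)² = 0.03025 kg·m².
Total I = 0.4625 kg·m².
τ = F r = (30.3)(0.273) = 8.272 N·m.
α = τ/I = 8.272/0.4625 = 17.88 rad/s².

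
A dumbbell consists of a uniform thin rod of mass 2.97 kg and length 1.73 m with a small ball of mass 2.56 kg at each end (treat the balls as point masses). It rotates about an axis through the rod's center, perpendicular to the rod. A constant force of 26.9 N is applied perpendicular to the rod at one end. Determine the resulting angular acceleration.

I_rod = (1/12)ML² = (1/12)(2.97)(1.73)² = 0.7407 kg·m².
I_balls = 2·m·(L/2)² = 2(2.56)(0.8650)² = 3.831 kg·m².
Total I = 4.572 kg·m².
τ = F·(L/2) = (26.9)(0.865) = 23.27 N·m.
α = τ/I = 23.27/4.572 = 5.090 rad/s².

α ≈ 5.09 rad/s²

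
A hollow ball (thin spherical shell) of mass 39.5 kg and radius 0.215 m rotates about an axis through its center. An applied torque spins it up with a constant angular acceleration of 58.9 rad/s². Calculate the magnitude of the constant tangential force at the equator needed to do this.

F ≈ 333 N

I = (2/3)MR² = (2/3)(39.5)(0.215)² = 1.217 kg·m².
The required torque is τ = Iα = (1.217)(58.90) = 71.70 N·m.
A tangential force at the equator gives τ = FR, so F = τ/R = 71.70/0.215 = 333.5 N.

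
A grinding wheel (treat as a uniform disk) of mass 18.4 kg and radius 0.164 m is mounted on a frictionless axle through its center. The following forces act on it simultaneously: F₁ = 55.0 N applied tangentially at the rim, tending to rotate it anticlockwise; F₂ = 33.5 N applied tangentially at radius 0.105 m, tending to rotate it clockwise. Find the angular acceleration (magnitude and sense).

I = ½MR² = (1/2)(18.4)(0.164)² = 0.2474 kg·m².
Taking anticlockwise as positive: τ₁ = +(55.0)(0.164) = +9.020 N·m; τ₂ = −(33.5)(0.105) = −3.518 N·m.
Net torque τ = 5.502 N·m.
α = τ/I = 5.502/0.2474 = 22.24 rad/s².

α ≈ 22.2 rad/s², anticlockwise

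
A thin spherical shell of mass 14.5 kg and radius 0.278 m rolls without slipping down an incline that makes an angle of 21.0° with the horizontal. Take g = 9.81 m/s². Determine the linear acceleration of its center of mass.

Translation along the incline: Mg sinθ − f = Ma.
Rotation about the center: fR = Iα with I = (2/3)MR². No-slip gives a = αR, so f = (I/R²)a = (2/3)M a.
Substituting: Mg sinθ = (1 + 0.6667)Ma, so a = g sinθ/(1 + 0.6667) = (9.81) sin 21.0° / 1.667 = 2.109 m/s².

a ≈ 2.11 m/s²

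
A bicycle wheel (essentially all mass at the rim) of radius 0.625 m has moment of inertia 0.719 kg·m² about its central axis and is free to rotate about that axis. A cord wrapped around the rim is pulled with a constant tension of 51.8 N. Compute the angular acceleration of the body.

τ = F R = (51.8)(0.625) = 32.38 N·m.
Newton's second law for rotation, τ = Iα, gives α = τ/I = 32.38/0.7190 = 45.03 rad/s².

α ≈ 45.0 rad/s²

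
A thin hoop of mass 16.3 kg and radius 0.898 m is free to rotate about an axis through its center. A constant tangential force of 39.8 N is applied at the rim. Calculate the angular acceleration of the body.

α ≈ 2.72 rad/s²

I = MR² = (16.3)(0.898)² = 13.14 kg·m².
τ = F R = (39.8)(0.898) = 35.74 N·m.
From τ = Iα: α = 35.74/13.14 = 2.719 rad/s².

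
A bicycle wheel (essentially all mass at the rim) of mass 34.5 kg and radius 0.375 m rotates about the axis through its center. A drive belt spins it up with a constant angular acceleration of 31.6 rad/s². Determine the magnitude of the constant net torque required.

I = MR² = (34.5)(0.375)² = 4.852 kg·m².
τ = Iα = (4.852)(31.60) = 153.3 N·m.

τ ≈ 153 N·m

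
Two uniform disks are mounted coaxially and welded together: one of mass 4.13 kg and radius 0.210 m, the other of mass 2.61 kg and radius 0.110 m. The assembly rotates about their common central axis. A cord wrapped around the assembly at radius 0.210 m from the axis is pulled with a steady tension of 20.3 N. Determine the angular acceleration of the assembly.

α ≈ 39.9 rad/s²

I = ½M₁R₁² + ½M₂R₂² = ½(4.13)(0.210)² + ½(2.61)(0.110)² = 0.1069 kg·m².
τ = F r = (20.3)(0.210) = 4.263 N·m.
α = τ/I = 4.263/0.1069 = 39.89 rad/s².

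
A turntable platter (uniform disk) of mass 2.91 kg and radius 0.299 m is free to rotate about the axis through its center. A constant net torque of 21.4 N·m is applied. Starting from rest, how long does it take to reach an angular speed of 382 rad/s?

t ≈ 2.32 s

I = ½MR² = (1/2)(2.91)(0.299)² = 0.1301 kg·m².
α = τ/I = 21.4/0.1301 = 164.5 rad/s².
ω = αt ⇒ t = ω/α = 382/164.5 = 2.322 s.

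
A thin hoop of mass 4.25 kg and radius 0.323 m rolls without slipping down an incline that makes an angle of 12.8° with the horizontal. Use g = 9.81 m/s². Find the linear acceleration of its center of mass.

a ≈ 1.09 m/s²

Translation along the incline: Mg sinθ − f = Ma.
Rotation about the center: fR = Iα with I = MR². No-slip gives a = αR, so f = (I/R²)a = M a.
Substituting: Mg sinθ = (1 + 1.000)Ma, so a = g sinθ/(1 + 1.000) = (9.81) sin 12.8° / 2.000 = 1.087 m/s².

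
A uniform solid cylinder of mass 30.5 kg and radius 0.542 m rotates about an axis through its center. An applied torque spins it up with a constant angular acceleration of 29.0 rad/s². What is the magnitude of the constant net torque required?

τ ≈ 130 N·m

I = ½MR² = (1/2)(30.5)(0.542)² = 4.480 kg·m².
τ = Iα = (4.480)(29.00) = 129.9 N·m.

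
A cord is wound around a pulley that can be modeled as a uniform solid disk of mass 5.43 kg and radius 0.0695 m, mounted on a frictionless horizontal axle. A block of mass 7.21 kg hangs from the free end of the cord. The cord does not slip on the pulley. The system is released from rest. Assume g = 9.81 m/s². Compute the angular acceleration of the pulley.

I = ½MR² = (1/2)(5.43)(0.0695)² = 0.01311 kg·m².
Block: mg − T = ma. Pulley: TR = Iα. No-slip: a = αR, so T = (I/R²)a = 2.715·a.
Then mg = (m + 2.715)a, so a = (7.21)(9.81)/(7.21 + 2.715) = 7.126 m/s².
α = a/R = 7.126/0.0695 = 102.5 rad/s².

α ≈ 103 rad/s²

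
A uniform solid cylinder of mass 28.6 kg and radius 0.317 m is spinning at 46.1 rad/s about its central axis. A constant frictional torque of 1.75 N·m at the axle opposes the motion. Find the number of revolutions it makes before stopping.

I = ½MR² = (1/2)(28.6)(0.317)² = 1.437 kg·m².
The net torque has magnitude 1.75 N·m, opposing ω.
|α| = τ/I = 1.750/1.437 = 1.218 rad/s² (deceleration).
ω² = ω₀² − 2|α|θ with ω = 0 ⇒ θ = ω₀²/(2|α|) = 872.5 rad = 138.9 rev.

≈ 139 revolutions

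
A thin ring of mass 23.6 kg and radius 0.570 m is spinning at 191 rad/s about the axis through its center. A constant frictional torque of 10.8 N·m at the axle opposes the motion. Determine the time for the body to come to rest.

t ≈ 136 s

I = MR² = (23.6)(0.570)² = 7.668 kg·m².
The net torque has magnitude 10.8 N·m, opposing ω.
|α| = τ/I = 10.80/7.668 = 1.409 rad/s² (deceleration).
0 = ω₀ − |α|t ⇒ t = ω₀/|α| = 191/1.409 = 135.6 s.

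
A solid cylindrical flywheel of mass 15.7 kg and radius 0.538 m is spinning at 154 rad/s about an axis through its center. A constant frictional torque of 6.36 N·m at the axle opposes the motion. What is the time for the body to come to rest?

t ≈ 55.0 s

I = ½MR² = (1/2)(15.7)(0.538)² = 2.272 kg·m².
The net torque has magnitude 6.36 N·m, opposing ω.
|α| = τ/I = 6.360/2.272 = 2.799 rad/s² (deceleration).
0 = ω₀ − |α|t ⇒ t = ω₀/|α| = 154/2.799 = 55.02 s.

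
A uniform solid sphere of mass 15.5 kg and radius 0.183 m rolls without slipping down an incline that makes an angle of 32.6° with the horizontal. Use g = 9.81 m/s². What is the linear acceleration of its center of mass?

a ≈ 3.78 m/s²

Translation along the incline: Mg sinθ − f = Ma.
Rotation about the center: fR = Iα with I = (2/5)MR². No-slip gives a = αR, so f = (I/R²)a = (2/5)M a.
Substituting: Mg sinθ = (1 + 0.4000)Ma, so a = g sinθ/(1 + 0.4000) = (9.81) sin 32.6° / 1.400 = 3.775 m/s².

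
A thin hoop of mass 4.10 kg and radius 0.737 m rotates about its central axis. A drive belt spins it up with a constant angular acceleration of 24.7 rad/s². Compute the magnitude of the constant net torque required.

τ ≈ 55.0 N·m

I = MR² = (4.10)(0.737)² = 2.227 kg·m².
τ = Iα = (2.227)(24.70) = 55.01 N·m.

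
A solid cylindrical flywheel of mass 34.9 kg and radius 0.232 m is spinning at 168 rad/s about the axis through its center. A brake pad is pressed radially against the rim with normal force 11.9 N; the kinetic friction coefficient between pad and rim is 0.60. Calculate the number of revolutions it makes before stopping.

I = ½MR² = (1/2)(34.9)(0.232)² = 0.9392 kg·m².
Friction force f = μN = (0.60)(11.9) = 7.140 N at the rim; torque magnitude τ = fR = 1.656 N·m, opposing ω.
|α| = τ/I = 1.656/0.9392 = 1.764 rad/s² (deceleration).
ω² = ω₀² − 2|α|θ with ω = 0 ⇒ θ = ω₀²/(2|α|) = 8002 rad = 1273 rev.

≈ 1270 revolutions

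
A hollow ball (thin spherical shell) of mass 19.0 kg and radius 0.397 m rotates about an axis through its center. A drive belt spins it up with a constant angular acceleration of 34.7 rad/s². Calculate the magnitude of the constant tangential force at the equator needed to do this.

F ≈ 174 N

I = (2/3)MR² = (2/3)(19.0)(0.397)² = 1.996 kg·m².
The required torque is τ = Iα = (1.996)(34.70) = 69.27 N·m.
A tangential force at the equator gives τ = FR, so F = τ/R = 69.27/0.397 = 174.5 N.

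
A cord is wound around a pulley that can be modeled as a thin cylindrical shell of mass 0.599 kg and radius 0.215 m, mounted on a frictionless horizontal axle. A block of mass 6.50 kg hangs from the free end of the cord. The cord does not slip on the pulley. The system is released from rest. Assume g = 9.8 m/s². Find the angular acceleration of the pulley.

I = MR² = (0.599)(0.215)² = 0.02769 kg·m².
Block: mg − T = ma. Pulley: TR = Iα. No-slip: a = αR, so T = (I/R²)a = 0.5990·a.
Then mg = (m + 0.5990)a, so a = (6.50)(9.8)/(6.50 + 0.5990) = 8.973 m/s².
α = a/R = 8.973/0.215 = 41.74 rad/s².

α ≈ 41.7 rad/s²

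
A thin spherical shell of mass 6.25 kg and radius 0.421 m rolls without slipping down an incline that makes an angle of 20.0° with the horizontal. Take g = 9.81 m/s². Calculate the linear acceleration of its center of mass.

Translation along the incline: Mg sinθ − f = Ma.
Rotation about the center: fR = Iα with I = (2/3)MR². No-slip gives a = αR, so f = (I/R²)a = (2/3)M a.
Substituting: Mg sinθ = (1 + 0.6667)Ma, so a = g sinθ/(1 + 0.6667) = (9.81) sin 20.0° / 1.667 = 2.013 m/s².

a ≈ 2.01 m/s²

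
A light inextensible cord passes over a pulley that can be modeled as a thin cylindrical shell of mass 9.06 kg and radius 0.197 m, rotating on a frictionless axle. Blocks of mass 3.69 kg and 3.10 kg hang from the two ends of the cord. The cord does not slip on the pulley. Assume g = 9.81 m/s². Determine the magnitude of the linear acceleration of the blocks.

I = MR² = (9.06)(0.197)² = 0.3516 kg·m².
Heavier block: m₁g − T₁ = m₁a. Lighter block: T₂ − m₂g = m₂a.
Pulley: (T₁ − T₂)R = Iα = I(a/R), so T₁ − T₂ = (I/R²)a = 1·M_p a = 9.060·a.
Adding the three: (m₁ − m₂)g = (m₁ + m₂ + 9.060)a, so a = (3.69 − 3.10)(9.81)/(3.69 + 3.10 + 9.060) = 0.3652 m/s².

a ≈ 0.365 m/s²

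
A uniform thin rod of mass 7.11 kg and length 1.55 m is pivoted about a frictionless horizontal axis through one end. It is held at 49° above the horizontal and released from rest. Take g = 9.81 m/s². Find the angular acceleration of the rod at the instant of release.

α ≈ 6.23 rad/s²

About the pivot, I = (1/3)ML² = (1/3)(7.11)(1.55)² = 5.694 kg·m².
The weight acts at the center, a distance L/2 = 0.7750 m from the pivot; τ = Mg(L/2) cos 49° = 35.46 N·m.
α = τ/I = 35.46/5.694 = 6.228 rad/s².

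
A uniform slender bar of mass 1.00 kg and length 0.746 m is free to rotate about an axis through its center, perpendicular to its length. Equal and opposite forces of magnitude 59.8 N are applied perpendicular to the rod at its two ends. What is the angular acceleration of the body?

α ≈ 962 rad/s²

I = (1/12)ML² = (1/12)(1.00)(0.746)² = 0.04638 kg·m².
The couple gives τ = F·(L/2) + F·(L/2) = F L = (59.8)(0.746) = 44.61 N·m.
Newton's second law for rotation, τ = Iα, gives α = τ/I = 44.61/0.04638 = 961.9 rad/s².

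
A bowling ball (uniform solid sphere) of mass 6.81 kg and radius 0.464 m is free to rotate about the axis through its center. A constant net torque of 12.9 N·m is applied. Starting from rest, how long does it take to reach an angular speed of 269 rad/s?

I = (2/5)MR² = (2/5)(6.81)(0.464)² = 0.5865 kg·m².
α = τ/I = 12.9/0.5865 = 22.00 rad/s².
ω = αt ⇒ t = ω/α = 269/22.00 = 12.23 s.

t ≈ 12.2 s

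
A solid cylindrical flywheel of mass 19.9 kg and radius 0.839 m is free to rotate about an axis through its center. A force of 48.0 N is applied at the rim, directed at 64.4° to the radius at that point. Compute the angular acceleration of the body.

α ≈ 5.19 rad/s²

I = ½MR² = (1/2)(19.9)(0.839)² = 7.004 kg·m².
Only the tangential component produces torque: τ = F R sinθ = (48.0)(0.839) sin 64.4° = 36.32 N·m.
Newton's second law for rotation, τ = Iα, gives α = τ/I = 36.32/7.004 = 5.185 rad/s².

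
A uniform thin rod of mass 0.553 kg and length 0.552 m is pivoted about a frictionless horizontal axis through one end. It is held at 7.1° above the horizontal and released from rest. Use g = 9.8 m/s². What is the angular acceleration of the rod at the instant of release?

About the pivot, I = (1/3)ML² = (1/3)(0.553)(0.552)² = 0.05617 kg·m².
The weight acts at the center, a distance L/2 = 0.2760 m from the pivot; τ = Mg(L/2) cos 7.1° = 1.484 N·m.
α = τ/I = 1.484/0.05617 = 26.43 rad/s².

α ≈ 26.4 rad/s²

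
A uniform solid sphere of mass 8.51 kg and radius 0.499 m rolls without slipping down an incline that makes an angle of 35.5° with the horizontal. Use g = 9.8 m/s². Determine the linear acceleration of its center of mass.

a ≈ 4.06 m/s²

Translation along the incline: Mg sinθ − f = Ma.
Rotation about the center: fR = Iα with I = (2/5)MR². No-slip gives a = αR, so f = (I/R²)a = (2/5)M a.
Substituting: Mg sinθ = (1 + 0.4000)Ma, so a = g sinθ/(1 + 0.4000) = (9.8) sin 35.5° / 1.400 = 4.065 m/s².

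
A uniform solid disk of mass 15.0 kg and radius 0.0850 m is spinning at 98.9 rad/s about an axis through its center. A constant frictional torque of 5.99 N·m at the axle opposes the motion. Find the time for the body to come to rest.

t ≈ 0.895 s

I = ½MR² = (1/2)(15.0)(0.0850)² = 0.05419 kg·m².
The net torque has magnitude 5.99 N·m, opposing ω.
|α| = τ/I = 5.990/0.05419 = 110.5 rad/s² (deceleration).
0 = ω₀ − |α|t ⇒ t = ω₀/|α| = 98.9/110.5 = 0.8947 s.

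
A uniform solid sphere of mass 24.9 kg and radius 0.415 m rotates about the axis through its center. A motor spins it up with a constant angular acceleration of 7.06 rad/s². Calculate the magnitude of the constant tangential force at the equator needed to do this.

I = (2/5)MR² = (2/5)(24.9)(0.415)² = 1.715 kg·m².
The required torque is τ = Iα = (1.715)(7.060) = 12.11 N·m.
A tangential force at the equator gives τ = FR, so F = τ/R = 12.11/0.415 = 29.18 N.

F ≈ 29.2 N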